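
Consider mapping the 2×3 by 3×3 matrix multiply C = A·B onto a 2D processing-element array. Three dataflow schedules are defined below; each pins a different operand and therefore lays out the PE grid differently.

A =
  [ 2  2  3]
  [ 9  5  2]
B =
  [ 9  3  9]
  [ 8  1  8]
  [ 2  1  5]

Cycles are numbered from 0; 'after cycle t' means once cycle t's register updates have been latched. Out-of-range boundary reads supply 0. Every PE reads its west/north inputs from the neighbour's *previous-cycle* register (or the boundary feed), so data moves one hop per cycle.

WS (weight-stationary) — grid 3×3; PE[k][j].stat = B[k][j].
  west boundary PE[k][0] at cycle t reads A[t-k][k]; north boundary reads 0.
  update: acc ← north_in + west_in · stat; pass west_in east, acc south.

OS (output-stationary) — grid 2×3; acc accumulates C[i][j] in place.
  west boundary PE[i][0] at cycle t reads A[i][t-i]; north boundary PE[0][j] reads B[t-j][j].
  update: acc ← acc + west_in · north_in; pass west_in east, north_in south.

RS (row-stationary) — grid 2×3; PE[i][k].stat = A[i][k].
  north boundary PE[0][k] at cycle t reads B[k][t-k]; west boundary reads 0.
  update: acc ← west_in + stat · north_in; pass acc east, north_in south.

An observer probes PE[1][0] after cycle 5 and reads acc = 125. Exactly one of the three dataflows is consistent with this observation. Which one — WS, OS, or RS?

WS [3×3] PE[1][0] across cycles:
  c0 r1c0: 0 / 0 / 0
  c1 r1c0: 34 / 2 / 34
  c2 r1c0: 121 / 5 / 121
  c3 r1c0: 0 / 0 / 0
  c4 r1c0: 0 / 0 / 0
  c5 r1c0: 0 / 0 / 0
OS [2×3] PE[1][0] across cycles:
  c0 r1c0: 0 / 0 / 0
  c1 r1c0: 81 / 9 / 9
  c2 r1c0: 121 / 5 / 8
  c3 r1c0: 125 / 2 / 2
  c4 r1c0: 125 / 0 / 0
  c5 r1c0: 125 / 0 / 0
RS [2×3] PE[1][0] across cycles:
  c0 r1c0: 0 / 0 / 0
  c1 r1c0: 81 / 81 / 9
  c2 r1c0: 27 / 27 / 3
  c3 r1c0: 81 / 81 / 9
  c4 r1c0: 0 / 0 / 0
  c5 r1c0: 0 / 0 / 0

dataflow = OS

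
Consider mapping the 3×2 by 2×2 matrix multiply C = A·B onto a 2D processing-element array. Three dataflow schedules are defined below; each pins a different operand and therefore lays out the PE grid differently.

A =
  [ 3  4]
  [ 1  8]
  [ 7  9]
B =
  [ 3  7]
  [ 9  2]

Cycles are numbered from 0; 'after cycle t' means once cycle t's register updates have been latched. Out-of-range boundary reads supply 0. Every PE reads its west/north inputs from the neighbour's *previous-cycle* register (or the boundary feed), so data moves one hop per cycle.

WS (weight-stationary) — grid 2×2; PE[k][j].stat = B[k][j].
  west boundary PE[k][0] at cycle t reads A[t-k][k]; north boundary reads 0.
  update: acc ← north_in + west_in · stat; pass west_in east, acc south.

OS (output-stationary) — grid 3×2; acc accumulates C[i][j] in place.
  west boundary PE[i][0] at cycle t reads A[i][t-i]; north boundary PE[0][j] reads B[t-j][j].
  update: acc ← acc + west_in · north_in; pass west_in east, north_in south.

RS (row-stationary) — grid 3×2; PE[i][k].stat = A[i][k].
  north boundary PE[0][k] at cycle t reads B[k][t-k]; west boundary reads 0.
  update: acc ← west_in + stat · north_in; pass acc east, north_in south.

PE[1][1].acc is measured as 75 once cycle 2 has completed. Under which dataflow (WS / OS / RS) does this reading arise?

WS [2×2] PE[1][1] across cycles:
  c0 r1c1: 0 / 0 / 0
  c1 r1c1: 0 / 0 / 0
  c2 r1c1: 29 / 4 / 29
OS [3×2] PE[1][1] across cycles:
  c0 r1c1: 0 / 0 / 0
  c1 r1c1: 0 / 0 / 0
  c2 r1c1: 7 / 1 / 7
RS [3×2] PE[1][1] across cycles:
  c0 r1c1: 0 / 0 / 0
  c1 r1c1: 0 / 0 / 0
  c2 r1c1: 75 / 75 / 9

dataflow = RS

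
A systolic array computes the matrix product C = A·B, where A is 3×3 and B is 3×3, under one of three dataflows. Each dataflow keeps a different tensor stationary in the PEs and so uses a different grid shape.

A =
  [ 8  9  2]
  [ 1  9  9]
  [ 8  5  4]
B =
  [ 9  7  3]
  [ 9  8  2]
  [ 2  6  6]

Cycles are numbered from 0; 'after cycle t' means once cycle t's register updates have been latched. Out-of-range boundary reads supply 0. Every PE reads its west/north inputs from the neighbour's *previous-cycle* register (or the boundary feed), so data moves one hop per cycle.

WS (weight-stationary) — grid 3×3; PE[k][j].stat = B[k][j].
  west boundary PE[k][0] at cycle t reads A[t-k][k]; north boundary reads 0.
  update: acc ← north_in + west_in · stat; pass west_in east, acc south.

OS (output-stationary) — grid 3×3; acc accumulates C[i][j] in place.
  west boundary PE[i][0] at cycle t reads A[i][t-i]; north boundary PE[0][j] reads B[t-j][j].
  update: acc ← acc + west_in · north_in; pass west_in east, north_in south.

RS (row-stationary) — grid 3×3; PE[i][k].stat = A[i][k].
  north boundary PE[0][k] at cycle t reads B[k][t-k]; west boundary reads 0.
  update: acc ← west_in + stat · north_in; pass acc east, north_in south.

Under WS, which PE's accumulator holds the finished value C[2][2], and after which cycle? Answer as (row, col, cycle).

(row, col, cycle) = (2, 2, 6)

WS: C[2][2] accumulates in PE[2][2]:
  c0 r2c2: 0 / 0 / 0
  c1 r2c2: 0 / 0 / 0
  c2 r2c2: 0 / 0 / 0
  c3 r2c2: 0 / 0 / 0
  c4 r2c2: 54 / 2 / 54
  c5 r2c2: 75 / 9 / 75
  c6 r2c2: 58 / 4 / 58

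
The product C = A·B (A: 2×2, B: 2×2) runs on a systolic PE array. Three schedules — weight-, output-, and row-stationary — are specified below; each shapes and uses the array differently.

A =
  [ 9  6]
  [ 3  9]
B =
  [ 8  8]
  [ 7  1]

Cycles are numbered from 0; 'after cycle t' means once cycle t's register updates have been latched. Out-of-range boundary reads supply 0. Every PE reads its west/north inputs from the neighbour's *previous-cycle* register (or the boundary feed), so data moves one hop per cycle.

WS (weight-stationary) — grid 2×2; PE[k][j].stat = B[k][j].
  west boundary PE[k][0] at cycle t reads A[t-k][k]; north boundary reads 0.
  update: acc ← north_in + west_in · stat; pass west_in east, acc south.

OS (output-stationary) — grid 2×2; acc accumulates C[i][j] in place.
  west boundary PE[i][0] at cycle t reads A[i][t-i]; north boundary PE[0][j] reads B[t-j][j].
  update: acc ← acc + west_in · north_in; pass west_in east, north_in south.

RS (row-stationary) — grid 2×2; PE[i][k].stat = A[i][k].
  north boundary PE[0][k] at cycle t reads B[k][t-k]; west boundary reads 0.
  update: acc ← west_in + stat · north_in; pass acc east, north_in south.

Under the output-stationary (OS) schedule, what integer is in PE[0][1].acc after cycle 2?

PE[0][1].acc = 78

OS on a 2×2 grid — tracing PE[0][1] and its feeders:
  0: (0,0).acc=72  regs=<9,8>
  0: (0,1).acc=0  regs=<0,0>
  1: (0,0).acc=114  regs=<6,7>
  1: (0,1).acc=72  regs=<9,8>
  2: (0,0).acc=114  regs=<0,0>
  2: (0,1).acc=78  regs=<6,1>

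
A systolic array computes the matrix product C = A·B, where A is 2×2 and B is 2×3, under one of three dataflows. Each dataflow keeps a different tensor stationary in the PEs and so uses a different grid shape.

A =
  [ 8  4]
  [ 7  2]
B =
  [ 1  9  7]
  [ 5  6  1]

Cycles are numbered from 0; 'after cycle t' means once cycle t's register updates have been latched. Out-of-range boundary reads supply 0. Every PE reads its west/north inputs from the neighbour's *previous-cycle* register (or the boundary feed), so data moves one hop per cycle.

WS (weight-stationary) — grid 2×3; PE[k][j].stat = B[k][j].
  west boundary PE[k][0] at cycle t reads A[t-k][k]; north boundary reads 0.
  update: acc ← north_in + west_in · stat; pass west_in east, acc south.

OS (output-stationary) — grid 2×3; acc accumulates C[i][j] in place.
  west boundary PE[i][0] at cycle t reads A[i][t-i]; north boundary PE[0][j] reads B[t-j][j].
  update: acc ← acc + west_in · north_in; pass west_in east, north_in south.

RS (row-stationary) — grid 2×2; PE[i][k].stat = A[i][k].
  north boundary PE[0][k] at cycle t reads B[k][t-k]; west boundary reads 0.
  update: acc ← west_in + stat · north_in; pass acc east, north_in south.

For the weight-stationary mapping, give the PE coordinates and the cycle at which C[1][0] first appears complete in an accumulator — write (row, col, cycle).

Under WS, C[1][0] lands at PE[1][0]:
  after 0 — PE[1][0] acc=0, pass-E 0, pass-S 0
  after 1 — PE[1][0] acc=28, pass-E 4, pass-S 28
  after 2 — PE[1][0] acc=17, pass-E 2, pass-S 17

(row, col, cycle) = (1, 0, 2)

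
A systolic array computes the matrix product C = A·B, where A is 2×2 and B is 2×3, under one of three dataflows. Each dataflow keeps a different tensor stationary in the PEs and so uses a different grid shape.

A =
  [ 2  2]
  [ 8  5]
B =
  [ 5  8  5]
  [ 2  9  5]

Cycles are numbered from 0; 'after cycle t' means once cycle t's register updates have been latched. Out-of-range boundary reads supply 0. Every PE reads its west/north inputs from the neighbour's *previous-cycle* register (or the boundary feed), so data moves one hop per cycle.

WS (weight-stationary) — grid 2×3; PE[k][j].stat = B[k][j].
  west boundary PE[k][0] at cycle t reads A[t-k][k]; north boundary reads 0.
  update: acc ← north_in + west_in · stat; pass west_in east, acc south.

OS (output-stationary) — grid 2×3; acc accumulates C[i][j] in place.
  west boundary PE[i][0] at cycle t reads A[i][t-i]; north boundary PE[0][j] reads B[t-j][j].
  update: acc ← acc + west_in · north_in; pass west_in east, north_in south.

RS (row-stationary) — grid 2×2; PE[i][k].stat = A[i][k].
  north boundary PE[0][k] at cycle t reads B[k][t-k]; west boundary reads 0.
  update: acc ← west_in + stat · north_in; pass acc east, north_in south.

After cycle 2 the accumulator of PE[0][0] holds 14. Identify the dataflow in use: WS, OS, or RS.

Under WS (2×3), PE[0][0]:
  c0 r0c0: 10 / 2 / 10
  c1 r0c0: 40 / 8 / 40
  c2 r0c0: 0 / 0 / 0
Under OS (2×3), PE[0][0]:
  c0 r0c0: 10 / 2 / 5
  c1 r0c0: 14 / 2 / 2
  c2 r0c0: 14 / 0 / 0
Under RS (2×2), PE[0][0]:
  c0 r0c0: 10 / 10 / 5
  c1 r0c0: 16 / 16 / 8
  c2 r0c0: 10 / 10 / 5

dataflow = OS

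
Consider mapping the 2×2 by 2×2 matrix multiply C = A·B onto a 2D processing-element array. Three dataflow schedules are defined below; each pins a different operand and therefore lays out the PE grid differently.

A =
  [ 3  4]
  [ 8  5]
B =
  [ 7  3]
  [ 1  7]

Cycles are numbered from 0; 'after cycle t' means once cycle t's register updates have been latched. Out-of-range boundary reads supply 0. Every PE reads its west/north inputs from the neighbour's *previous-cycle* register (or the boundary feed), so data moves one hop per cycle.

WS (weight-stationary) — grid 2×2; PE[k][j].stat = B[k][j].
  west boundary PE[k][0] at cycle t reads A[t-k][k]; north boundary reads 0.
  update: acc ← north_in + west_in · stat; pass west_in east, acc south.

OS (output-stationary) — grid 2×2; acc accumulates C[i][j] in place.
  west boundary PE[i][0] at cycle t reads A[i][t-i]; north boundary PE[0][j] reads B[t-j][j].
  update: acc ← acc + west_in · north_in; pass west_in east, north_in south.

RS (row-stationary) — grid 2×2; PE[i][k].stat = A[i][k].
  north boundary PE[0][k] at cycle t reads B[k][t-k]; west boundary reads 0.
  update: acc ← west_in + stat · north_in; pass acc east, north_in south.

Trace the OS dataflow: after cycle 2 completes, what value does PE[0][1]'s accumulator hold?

PE[0][1].acc = 37

Tracing OS — 2×2 array, target PE[0][1]:
  [0] (0,0) acc=21 (h:3 v:7)
  [0] (0,1) acc=0 (h:0 v:0)
  [1] (0,0) acc=25 (h:4 v:1)
  [1] (0,1) acc=9 (h:3 v:3)
  [2] (0,0) acc=25 (h:0 v:0)
  [2] (0,1) acc=37 (h:4 v:7)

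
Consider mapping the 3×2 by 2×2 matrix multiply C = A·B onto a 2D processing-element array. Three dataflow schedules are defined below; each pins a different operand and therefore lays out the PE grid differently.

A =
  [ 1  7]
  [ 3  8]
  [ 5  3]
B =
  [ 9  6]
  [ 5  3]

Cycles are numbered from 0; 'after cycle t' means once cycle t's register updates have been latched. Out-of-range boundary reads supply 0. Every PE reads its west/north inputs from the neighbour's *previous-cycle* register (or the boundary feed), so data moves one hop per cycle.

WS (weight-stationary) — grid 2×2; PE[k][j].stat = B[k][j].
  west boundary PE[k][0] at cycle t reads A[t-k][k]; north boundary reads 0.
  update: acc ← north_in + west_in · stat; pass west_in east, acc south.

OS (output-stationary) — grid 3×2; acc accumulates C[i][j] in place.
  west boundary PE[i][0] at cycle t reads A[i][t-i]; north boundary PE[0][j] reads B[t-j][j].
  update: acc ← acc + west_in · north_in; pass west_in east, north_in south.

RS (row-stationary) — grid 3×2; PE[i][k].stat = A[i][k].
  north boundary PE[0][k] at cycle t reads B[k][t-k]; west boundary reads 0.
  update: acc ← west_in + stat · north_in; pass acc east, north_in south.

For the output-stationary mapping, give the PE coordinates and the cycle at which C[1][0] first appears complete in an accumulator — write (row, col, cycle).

(row, col, cycle) = (1, 0, 2)

OS — PE[1][0] is where C[1][0] collects:
  t=0 PE[1][0]: acc=0 h=0 v=0
  t=1 PE[1][0]: acc=27 h=3 v=9
  t=2 PE[1][0]: acc=67 h=8 v=5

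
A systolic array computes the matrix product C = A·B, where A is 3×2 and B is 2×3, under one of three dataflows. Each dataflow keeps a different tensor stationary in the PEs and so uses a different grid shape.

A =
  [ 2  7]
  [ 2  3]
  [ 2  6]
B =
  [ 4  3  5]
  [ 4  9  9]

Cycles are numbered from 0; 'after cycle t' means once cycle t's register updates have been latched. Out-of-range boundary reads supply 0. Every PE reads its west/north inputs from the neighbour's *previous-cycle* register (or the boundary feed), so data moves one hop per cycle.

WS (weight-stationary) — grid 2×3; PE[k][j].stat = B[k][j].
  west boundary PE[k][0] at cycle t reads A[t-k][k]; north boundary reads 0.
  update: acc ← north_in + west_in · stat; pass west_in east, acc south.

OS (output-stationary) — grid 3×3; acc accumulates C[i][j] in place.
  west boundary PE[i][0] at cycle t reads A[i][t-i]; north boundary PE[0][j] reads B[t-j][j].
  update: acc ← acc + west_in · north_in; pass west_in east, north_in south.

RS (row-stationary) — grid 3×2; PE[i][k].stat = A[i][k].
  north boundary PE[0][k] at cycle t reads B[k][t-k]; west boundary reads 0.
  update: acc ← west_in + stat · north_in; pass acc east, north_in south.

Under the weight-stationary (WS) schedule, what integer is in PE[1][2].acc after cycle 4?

WS (2×3). Following PE[1][2] plus its west/north inputs:
  c0 r0c2: 0 / 0 / 0
  c0 r1c1: 0 / 0 / 0
  c0 r1c2: 0 / 0 / 0
  c1 r0c2: 0 / 0 / 0
  c1 r1c1: 0 / 0 / 0
  c1 r1c2: 0 / 0 / 0
  c2 r0c2: 10 / 2 / 10
  c2 r1c1: 69 / 7 / 69
  c2 r1c2: 0 / 0 / 0
  c3 r0c2: 10 / 2 / 10
  c3 r1c1: 33 / 3 / 33
  c3 r1c2: 73 / 7 / 73
  c4 r0c2: 10 / 2 / 10
  c4 r1c1: 60 / 6 / 60
  c4 r1c2: 37 / 3 / 37

PE[1][2].acc = 37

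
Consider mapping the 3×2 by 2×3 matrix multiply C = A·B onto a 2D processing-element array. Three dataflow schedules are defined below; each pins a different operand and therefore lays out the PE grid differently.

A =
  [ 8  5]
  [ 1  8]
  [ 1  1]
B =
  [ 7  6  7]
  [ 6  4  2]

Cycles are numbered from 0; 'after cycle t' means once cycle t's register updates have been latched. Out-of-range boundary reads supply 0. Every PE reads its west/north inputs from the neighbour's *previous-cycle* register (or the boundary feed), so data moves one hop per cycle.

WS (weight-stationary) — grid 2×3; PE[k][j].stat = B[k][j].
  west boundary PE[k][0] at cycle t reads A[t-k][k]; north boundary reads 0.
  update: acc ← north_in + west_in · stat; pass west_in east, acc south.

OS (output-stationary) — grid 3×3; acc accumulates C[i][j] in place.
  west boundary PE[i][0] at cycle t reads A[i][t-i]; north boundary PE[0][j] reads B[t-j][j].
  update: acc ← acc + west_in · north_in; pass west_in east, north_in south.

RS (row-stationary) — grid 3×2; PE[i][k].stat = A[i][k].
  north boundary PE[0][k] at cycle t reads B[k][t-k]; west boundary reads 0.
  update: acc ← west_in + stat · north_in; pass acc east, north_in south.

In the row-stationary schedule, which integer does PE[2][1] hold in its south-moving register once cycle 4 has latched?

RS 3×2: PE[2][1] cycle-by-cycle (with neighbour feeds):
  0: (1,1).acc=0  regs=<0,0>
  0: (2,0).acc=0  regs=<0,0>
  0: (2,1).acc=0  regs=<0,0>
  1: (1,1).acc=0  regs=<0,0>
  1: (2,0).acc=0  regs=<0,0>
  1: (2,1).acc=0  regs=<0,0>
  2: (1,1).acc=55  regs=<55,6>
  2: (2,0).acc=7  regs=<7,7>
  2: (2,1).acc=0  regs=<0,0>
  3: (1,1).acc=38  regs=<38,4>
  3: (2,0).acc=6  regs=<6,6>
  3: (2,1).acc=13  regs=<13,6>
  4: (1,1).acc=23  regs=<23,2>
  4: (2,0).acc=7  regs=<7,7>
  4: (2,1).acc=10  regs=<10,4>

register = 4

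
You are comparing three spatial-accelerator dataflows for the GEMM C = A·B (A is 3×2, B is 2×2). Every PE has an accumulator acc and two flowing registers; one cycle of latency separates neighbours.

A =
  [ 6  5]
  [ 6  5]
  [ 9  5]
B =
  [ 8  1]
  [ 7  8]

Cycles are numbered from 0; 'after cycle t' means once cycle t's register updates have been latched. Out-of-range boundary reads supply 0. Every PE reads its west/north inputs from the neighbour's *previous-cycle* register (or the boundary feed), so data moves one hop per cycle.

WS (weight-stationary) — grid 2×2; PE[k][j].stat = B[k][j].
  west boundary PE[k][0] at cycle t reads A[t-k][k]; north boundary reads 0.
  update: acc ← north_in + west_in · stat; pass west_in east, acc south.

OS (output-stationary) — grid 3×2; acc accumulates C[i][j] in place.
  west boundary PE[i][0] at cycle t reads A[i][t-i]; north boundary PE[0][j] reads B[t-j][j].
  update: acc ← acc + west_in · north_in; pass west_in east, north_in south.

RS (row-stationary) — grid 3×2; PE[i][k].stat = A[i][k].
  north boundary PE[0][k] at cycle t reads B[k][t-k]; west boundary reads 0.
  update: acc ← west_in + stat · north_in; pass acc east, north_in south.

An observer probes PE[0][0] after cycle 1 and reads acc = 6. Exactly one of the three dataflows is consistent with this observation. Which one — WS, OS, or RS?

dataflow = RS

WS [2×2] PE[0][0] across cycles:
  t=0 PE[0][0]: acc=48 h=6 v=48
  t=1 PE[0][0]: acc=48 h=6 v=48
OS [3×2] PE[0][0] across cycles:
  t=0 PE[0][0]: acc=48 h=6 v=8
  t=1 PE[0][0]: acc=83 h=5 v=7
RS [3×2] PE[0][0] across cycles:
  t=0 PE[0][0]: acc=48 h=48 v=8
  t=1 PE[0][0]: acc=6 h=6 v=1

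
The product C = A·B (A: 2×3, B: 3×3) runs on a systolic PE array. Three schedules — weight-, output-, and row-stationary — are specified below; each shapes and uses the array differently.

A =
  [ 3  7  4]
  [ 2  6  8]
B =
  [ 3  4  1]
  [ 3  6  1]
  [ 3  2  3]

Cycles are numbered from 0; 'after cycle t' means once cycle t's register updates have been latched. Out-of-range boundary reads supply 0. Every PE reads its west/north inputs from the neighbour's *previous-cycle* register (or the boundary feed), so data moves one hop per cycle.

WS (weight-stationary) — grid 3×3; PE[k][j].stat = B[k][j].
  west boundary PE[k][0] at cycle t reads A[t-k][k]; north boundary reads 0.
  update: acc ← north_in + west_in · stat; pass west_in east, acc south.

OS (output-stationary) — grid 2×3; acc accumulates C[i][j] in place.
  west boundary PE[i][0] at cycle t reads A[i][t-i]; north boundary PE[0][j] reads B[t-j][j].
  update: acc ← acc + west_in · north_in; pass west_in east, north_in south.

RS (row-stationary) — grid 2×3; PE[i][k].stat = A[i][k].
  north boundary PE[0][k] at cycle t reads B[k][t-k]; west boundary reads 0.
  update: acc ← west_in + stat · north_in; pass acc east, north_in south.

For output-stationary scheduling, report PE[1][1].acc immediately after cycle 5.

PE[1][1].acc = 60

OS (2×3). Following PE[1][1] plus its west/north inputs:
  after 0 — PE[0][1] acc=0, pass-E 0, pass-S 0
  after 0 — PE[1][0] acc=0, pass-E 0, pass-S 0
  after 0 — PE[1][1] acc=0, pass-E 0, pass-S 0
  after 1 — PE[0][1] acc=12, pass-E 3, pass-S 4
  after 1 — PE[1][0] acc=6, pass-E 2, pass-S 3
  after 1 — PE[1][1] acc=0, pass-E 0, pass-S 0
  after 2 — PE[0][1] acc=54, pass-E 7, pass-S 6
  after 2 — PE[1][0] acc=24, pass-E 6, pass-S 3
  after 2 — PE[1][1] acc=8, pass-E 2, pass-S 4
  after 3 — PE[0][1] acc=62, pass-E 4, pass-S 2
  after 3 — PE[1][0] acc=48, pass-E 8, pass-S 3
  after 3 — PE[1][1] acc=44, pass-E 6, pass-S 6
  after 4 — PE[0][1] acc=62, pass-E 0, pass-S 0
  after 4 — PE[1][0] acc=48, pass-E 0, pass-S 0
  after 4 — PE[1][1] acc=60, pass-E 8, pass-S 2
  after 5 — PE[0][1] acc=62, pass-E 0, pass-S 0
  after 5 — PE[1][0] acc=48, pass-E 0, pass-S 0
  after 5 — PE[1][1] acc=60, pass-E 0, pass-S 0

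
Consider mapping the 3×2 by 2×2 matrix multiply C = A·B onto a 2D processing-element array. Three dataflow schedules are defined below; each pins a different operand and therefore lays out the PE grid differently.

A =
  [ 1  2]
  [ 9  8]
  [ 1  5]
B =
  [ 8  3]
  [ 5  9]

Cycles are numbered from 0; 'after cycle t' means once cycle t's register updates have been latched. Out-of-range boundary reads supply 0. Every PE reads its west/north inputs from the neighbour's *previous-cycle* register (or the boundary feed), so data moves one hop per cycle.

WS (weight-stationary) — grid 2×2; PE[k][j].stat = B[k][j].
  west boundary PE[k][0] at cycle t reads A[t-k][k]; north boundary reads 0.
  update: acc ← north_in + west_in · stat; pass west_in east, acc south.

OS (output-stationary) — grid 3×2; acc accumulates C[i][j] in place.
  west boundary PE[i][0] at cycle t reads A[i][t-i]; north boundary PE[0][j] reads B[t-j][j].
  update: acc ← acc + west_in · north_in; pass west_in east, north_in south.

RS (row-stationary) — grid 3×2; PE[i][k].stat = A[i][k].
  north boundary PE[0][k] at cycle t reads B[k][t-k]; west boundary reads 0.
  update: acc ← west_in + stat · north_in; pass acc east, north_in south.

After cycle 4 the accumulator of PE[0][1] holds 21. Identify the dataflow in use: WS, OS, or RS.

Under WS (2×2), PE[0][1]:
  step 0 · PE0,1: acc=0; fwd→0 fwd↓0
  step 1 · PE0,1: acc=3; fwd→1 fwd↓3
  step 2 · PE0,1: acc=27; fwd→9 fwd↓27
  step 3 · PE0,1: acc=3; fwd→1 fwd↓3
  step 4 · PE0,1: acc=0; fwd→0 fwd↓0
Under OS (3×2), PE[0][1]:
  step 0 · PE0,1: acc=0; fwd→0 fwd↓0
  step 1 · PE0,1: acc=3; fwd→1 fwd↓3
  step 2 · PE0,1: acc=21; fwd→2 fwd↓9
  step 3 · PE0,1: acc=21; fwd→0 fwd↓0
  step 4 · PE0,1: acc=21; fwd→0 fwd↓0
Under RS (3×2), PE[0][1]:
  step 0 · PE0,1: acc=0; fwd→0 fwd↓0
  step 1 · PE0,1: acc=18; fwd→18 fwd↓5
  step 2 · PE0,1: acc=21; fwd→21 fwd↓9
  step 3 · PE0,1: acc=0; fwd→0 fwd↓0
  step 4 · PE0,1: acc=0; fwd→0 fwd↓0

dataflow = OS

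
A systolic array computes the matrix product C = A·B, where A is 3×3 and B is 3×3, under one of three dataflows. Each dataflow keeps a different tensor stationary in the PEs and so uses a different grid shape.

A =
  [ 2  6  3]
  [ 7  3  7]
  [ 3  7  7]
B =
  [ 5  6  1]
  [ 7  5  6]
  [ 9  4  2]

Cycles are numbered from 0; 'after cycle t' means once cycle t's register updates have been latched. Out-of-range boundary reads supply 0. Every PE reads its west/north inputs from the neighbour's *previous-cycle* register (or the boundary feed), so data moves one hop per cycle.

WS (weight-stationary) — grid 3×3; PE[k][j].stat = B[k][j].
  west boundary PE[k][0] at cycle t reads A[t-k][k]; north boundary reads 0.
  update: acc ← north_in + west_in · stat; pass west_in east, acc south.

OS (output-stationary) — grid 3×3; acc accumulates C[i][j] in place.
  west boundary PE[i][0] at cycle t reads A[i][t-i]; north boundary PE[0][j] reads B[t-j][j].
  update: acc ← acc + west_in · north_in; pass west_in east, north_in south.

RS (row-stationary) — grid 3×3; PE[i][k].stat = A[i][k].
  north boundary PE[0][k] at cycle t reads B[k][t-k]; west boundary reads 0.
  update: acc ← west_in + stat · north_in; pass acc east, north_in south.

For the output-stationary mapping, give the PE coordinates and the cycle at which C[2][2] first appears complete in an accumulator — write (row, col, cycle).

(row, col, cycle) = (2, 2, 6)

OS — PE[2][2] is where C[2][2] collects:
  after 0 — PE[2][2] acc=0, pass-E 0, pass-S 0
  after 1 — PE[2][2] acc=0, pass-E 0, pass-S 0
  after 2 — PE[2][2] acc=0, pass-E 0, pass-S 0
  after 3 — PE[2][2] acc=0, pass-E 0, pass-S 0
  after 4 — PE[2][2] acc=3, pass-E 3, pass-S 1
  after 5 — PE[2][2] acc=45, pass-E 7, pass-S 6
  after 6 — PE[2][2] acc=59, pass-E 7, pass-S 2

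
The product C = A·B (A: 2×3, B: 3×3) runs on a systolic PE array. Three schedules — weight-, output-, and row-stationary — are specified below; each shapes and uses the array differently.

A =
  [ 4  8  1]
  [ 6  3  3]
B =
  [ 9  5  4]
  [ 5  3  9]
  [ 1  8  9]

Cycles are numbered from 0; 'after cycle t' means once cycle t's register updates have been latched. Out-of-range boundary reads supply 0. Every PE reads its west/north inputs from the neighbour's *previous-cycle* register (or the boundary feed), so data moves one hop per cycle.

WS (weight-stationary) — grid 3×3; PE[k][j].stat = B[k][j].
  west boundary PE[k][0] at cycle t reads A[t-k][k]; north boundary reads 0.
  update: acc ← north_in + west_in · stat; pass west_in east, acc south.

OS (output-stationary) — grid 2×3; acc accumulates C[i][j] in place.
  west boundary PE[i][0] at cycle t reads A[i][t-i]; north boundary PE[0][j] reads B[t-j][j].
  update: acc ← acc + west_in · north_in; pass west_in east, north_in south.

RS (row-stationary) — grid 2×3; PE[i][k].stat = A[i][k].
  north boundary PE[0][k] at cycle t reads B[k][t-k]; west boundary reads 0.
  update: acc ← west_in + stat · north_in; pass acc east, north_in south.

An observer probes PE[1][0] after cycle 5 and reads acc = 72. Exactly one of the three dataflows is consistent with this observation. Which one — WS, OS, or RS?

dataflow = OS

Under WS (3×3), PE[1][0]:
  t=0 PE[1][0]: acc=0 h=0 v=0
  t=1 PE[1][0]: acc=76 h=8 v=76
  t=2 PE[1][0]: acc=69 h=3 v=69
  t=3 PE[1][0]: acc=0 h=0 v=0
  t=4 PE[1][0]: acc=0 h=0 v=0
  t=5 PE[1][0]: acc=0 h=0 v=0
Under OS (2×3), PE[1][0]:
  t=0 PE[1][0]: acc=0 h=0 v=0
  t=1 PE[1][0]: acc=54 h=6 v=9
  t=2 PE[1][0]: acc=69 h=3 v=5
  t=3 PE[1][0]: acc=72 h=3 v=1
  t=4 PE[1][0]: acc=72 h=0 v=0
  t=5 PE[1][0]: acc=72 h=0 v=0
Under RS (2×3), PE[1][0]:
  t=0 PE[1][0]: acc=0 h=0 v=0
  t=1 PE[1][0]: acc=54 h=54 v=9
  t=2 PE[1][0]: acc=30 h=30 v=5
  t=3 PE[1][0]: acc=24 h=24 v=4
  t=4 PE[1][0]: acc=0 h=0 v=0
  t=5 PE[1][0]: acc=0 h=0 v=0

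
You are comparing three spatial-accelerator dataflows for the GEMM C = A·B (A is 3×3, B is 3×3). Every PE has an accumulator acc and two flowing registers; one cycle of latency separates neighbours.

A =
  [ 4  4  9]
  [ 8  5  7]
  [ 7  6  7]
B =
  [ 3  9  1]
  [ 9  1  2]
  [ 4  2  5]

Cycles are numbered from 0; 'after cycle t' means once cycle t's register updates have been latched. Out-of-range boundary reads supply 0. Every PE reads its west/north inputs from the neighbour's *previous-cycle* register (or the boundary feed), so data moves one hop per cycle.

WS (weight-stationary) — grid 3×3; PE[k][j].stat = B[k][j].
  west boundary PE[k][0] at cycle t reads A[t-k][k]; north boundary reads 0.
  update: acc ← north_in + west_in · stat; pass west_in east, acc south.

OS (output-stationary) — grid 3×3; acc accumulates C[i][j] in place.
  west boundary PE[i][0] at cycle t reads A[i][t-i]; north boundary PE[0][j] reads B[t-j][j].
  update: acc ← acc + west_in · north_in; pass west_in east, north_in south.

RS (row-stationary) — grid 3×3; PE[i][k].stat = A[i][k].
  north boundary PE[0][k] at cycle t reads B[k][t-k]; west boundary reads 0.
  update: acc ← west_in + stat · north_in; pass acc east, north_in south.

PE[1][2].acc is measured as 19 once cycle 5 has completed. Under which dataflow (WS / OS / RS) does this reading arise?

Under WS (3×3), PE[1][2]:
  step 0 · PE1,2: acc=0; fwd→0 fwd↓0
  step 1 · PE1,2: acc=0; fwd→0 fwd↓0
  step 2 · PE1,2: acc=0; fwd→0 fwd↓0
  step 3 · PE1,2: acc=12; fwd→4 fwd↓12
  step 4 · PE1,2: acc=18; fwd→5 fwd↓18
  step 5 · PE1,2: acc=19; fwd→6 fwd↓19
Under OS (3×3), PE[1][2]:
  step 0 · PE1,2: acc=0; fwd→0 fwd↓0
  step 1 · PE1,2: acc=0; fwd→0 fwd↓0
  step 2 · PE1,2: acc=0; fwd→0 fwd↓0
  step 3 · PE1,2: acc=8; fwd→8 fwd↓1
  step 4 · PE1,2: acc=18; fwd→5 fwd↓2
  step 5 · PE1,2: acc=53; fwd→7 fwd↓5
Under RS (3×3), PE[1][2]:
  step 0 · PE1,2: acc=0; fwd→0 fwd↓0
  step 1 · PE1,2: acc=0; fwd→0 fwd↓0
  step 2 · PE1,2: acc=0; fwd→0 fwd↓0
  step 3 · PE1,2: acc=97; fwd→97 fwd↓4
  step 4 · PE1,2: acc=91; fwd→91 fwd↓2
  step 5 · PE1,2: acc=53; fwd→53 fwd↓5

dataflow = WS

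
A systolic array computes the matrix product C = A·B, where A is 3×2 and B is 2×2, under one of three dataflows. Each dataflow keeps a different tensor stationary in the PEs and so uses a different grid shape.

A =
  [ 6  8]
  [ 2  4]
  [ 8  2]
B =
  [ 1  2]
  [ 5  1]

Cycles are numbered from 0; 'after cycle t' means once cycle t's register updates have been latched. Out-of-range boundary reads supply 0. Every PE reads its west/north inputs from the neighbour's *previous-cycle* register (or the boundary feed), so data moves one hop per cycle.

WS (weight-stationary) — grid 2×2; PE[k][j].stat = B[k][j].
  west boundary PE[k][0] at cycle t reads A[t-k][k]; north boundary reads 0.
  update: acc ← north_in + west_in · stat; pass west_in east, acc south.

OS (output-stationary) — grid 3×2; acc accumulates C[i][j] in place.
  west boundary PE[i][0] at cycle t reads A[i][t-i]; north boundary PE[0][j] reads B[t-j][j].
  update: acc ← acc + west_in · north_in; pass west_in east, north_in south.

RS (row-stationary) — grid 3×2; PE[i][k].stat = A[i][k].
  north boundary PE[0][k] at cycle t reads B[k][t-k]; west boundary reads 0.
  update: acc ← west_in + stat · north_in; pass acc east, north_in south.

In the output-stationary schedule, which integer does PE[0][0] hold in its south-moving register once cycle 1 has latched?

Tracing OS — 3×2 array, target PE[0][0]:
  c0 r0c0: 6 / 6 / 1
  c1 r0c0: 46 / 8 / 5

register = 5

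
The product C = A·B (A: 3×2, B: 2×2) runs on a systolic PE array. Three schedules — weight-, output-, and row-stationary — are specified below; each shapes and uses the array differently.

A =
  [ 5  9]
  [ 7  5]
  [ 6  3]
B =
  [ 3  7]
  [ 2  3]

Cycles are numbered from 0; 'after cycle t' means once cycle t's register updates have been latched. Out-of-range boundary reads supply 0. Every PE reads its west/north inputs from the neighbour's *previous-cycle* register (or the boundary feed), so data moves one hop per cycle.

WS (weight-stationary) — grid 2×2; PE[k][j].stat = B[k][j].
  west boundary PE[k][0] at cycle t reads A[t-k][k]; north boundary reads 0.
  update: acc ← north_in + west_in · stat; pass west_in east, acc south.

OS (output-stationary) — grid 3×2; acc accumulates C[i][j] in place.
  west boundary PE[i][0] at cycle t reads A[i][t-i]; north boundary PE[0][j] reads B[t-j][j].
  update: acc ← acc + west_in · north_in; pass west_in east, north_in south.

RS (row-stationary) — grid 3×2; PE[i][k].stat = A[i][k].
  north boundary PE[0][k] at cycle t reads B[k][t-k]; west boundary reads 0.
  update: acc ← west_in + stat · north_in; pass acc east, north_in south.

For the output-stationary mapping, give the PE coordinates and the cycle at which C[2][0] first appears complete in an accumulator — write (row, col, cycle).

OS — PE[2][0] is where C[2][0] collects:
  @0  [2,0]  acc 0  |  →0  ↓0
  @1  [2,0]  acc 0  |  →0  ↓0
  @2  [2,0]  acc 18  |  →6  ↓3
  @3  [2,0]  acc 24  |  →3  ↓2

(row, col, cycle) = (2, 0, 3)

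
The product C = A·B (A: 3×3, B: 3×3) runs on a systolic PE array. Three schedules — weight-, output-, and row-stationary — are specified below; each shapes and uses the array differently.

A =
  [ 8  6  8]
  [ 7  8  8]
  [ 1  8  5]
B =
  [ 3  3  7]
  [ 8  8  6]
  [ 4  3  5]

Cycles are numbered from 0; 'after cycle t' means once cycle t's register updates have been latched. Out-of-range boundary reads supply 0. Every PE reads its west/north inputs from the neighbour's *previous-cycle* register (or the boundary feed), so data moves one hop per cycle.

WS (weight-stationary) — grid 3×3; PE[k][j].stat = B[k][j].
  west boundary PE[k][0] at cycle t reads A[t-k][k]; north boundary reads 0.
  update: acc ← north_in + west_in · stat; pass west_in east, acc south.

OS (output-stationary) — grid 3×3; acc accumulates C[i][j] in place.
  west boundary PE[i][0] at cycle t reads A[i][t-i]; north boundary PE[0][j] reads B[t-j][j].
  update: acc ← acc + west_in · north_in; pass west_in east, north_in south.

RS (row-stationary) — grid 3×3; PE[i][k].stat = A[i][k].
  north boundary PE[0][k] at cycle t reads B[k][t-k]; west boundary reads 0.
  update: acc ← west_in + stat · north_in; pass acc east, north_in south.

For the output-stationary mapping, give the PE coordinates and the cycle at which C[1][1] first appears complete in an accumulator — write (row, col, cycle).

(row, col, cycle) = (1, 1, 4)

OS: C[1][1] accumulates in PE[1][1]:
  @0  [1,1]  acc 0  |  →0  ↓0
  @1  [1,1]  acc 0  |  →0  ↓0
  @2  [1,1]  acc 21  |  →7  ↓3
  @3  [1,1]  acc 85  |  →8  ↓8
  @4  [1,1]  acc 109  |  →8  ↓3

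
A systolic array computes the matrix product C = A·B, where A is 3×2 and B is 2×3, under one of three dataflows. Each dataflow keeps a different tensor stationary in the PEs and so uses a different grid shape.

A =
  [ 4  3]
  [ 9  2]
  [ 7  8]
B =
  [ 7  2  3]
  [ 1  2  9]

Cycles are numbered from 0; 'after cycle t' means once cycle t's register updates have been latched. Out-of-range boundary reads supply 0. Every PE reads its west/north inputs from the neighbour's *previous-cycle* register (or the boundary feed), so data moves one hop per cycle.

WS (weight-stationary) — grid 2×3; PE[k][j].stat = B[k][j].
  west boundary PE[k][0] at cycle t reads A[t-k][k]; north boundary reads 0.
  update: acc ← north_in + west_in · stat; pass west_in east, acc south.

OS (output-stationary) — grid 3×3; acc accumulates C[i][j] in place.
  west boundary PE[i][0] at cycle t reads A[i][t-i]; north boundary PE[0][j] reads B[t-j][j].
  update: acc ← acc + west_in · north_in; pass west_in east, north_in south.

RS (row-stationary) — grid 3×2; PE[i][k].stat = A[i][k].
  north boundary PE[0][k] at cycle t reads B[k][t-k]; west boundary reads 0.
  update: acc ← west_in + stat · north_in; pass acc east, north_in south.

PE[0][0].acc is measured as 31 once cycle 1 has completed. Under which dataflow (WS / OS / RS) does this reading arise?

WS [2×3] PE[0][0] across cycles:
  @0  [0,0]  acc 28  |  →4  ↓28
  @1  [0,0]  acc 63  |  →9  ↓63
OS [3×3] PE[0][0] across cycles:
  @0  [0,0]  acc 28  |  →4  ↓7
  @1  [0,0]  acc 31  |  →3  ↓1
RS [3×2] PE[0][0] across cycles:
  @0  [0,0]  acc 28  |  →28  ↓7
  @1  [0,0]  acc 8  |  →8  ↓2

dataflow = OS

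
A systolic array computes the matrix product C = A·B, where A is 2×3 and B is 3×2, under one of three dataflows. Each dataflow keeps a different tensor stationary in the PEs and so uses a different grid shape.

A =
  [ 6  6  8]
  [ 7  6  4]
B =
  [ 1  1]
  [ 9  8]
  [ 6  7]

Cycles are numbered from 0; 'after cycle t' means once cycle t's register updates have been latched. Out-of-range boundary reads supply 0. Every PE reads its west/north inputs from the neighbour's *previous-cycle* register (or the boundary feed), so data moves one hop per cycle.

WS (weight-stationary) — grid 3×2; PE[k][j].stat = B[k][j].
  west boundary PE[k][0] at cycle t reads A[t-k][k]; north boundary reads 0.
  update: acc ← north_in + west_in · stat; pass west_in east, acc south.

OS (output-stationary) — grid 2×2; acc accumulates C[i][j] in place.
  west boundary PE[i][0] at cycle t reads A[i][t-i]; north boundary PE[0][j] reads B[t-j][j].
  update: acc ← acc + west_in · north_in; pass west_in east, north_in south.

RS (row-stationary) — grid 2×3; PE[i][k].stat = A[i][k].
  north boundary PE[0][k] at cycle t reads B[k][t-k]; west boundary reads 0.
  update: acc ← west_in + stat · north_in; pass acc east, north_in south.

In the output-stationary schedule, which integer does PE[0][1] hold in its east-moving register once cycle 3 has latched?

register = 8

OS (2×2). Following PE[0][1] plus its west/north inputs:
  c0 r0c0: 6 / 6 / 1
  c0 r0c1: 0 / 0 / 0
  c1 r0c0: 60 / 6 / 9
  c1 r0c1: 6 / 6 / 1
  c2 r0c0: 108 / 8 / 6
  c2 r0c1: 54 / 6 / 8
  c3 r0c0: 108 / 0 / 0
  c3 r0c1: 110 / 8 / 7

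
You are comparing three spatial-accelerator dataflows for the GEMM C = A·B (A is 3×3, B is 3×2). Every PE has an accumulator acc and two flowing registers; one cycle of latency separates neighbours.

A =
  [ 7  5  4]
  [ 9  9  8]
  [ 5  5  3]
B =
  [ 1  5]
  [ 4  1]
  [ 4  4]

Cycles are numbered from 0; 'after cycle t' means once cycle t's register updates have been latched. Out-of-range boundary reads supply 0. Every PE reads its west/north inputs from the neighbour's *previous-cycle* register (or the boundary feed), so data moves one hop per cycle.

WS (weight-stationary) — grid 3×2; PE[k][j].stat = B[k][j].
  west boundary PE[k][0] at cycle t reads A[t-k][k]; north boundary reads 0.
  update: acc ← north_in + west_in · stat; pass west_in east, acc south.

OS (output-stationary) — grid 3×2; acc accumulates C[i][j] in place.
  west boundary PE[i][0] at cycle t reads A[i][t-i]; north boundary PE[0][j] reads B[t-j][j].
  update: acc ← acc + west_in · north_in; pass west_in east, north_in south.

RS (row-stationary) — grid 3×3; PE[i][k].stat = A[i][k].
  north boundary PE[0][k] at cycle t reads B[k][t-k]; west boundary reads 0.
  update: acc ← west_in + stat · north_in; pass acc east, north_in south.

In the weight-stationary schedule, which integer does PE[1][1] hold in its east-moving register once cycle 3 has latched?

WS (3×2). Following PE[1][1] plus its west/north inputs:
  cycle 0: PE[0][1] → acc 0, east 0, south 0
  cycle 0: PE[1][0] → acc 0, east 0, south 0
  cycle 0: PE[1][1] → acc 0, east 0, south 0
  cycle 1: PE[0][1] → acc 35, east 7, south 35
  cycle 1: PE[1][0] → acc 27, east 5, south 27
  cycle 1: PE[1][1] → acc 0, east 0, south 0
  cycle 2: PE[0][1] → acc 45, east 9, south 45
  cycle 2: PE[1][0] → acc 45, east 9, south 45
  cycle 2: PE[1][1] → acc 40, east 5, south 40
  cycle 3: PE[0][1] → acc 25, east 5, south 25
  cycle 3: PE[1][0] → acc 25, east 5, south 25
  cycle 3: PE[1][1] → acc 54, east 9, south 54

register = 9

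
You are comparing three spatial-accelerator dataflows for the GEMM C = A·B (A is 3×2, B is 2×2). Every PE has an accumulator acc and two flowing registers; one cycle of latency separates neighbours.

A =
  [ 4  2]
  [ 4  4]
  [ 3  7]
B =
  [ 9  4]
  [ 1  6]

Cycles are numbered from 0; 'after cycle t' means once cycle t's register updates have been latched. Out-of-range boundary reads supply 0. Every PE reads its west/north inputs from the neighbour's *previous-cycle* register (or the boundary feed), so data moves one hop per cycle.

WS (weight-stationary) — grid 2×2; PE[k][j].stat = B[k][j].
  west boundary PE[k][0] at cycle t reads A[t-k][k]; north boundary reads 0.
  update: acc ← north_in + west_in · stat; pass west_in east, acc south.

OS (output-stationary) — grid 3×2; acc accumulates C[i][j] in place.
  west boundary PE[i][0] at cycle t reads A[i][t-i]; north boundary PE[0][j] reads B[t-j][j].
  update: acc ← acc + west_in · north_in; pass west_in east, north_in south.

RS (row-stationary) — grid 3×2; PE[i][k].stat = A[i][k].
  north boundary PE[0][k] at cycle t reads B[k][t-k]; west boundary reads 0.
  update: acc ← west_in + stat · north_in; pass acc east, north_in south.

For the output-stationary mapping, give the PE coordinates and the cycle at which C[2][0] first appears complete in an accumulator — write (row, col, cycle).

(row, col, cycle) = (2, 0, 3)

OS — PE[2][0] is where C[2][0] collects:
  0: (2,0).acc=0  regs=<0,0>
  1: (2,0).acc=0  regs=<0,0>
  2: (2,0).acc=27  regs=<3,9>
  3: (2,0).acc=34  regs=<7,1>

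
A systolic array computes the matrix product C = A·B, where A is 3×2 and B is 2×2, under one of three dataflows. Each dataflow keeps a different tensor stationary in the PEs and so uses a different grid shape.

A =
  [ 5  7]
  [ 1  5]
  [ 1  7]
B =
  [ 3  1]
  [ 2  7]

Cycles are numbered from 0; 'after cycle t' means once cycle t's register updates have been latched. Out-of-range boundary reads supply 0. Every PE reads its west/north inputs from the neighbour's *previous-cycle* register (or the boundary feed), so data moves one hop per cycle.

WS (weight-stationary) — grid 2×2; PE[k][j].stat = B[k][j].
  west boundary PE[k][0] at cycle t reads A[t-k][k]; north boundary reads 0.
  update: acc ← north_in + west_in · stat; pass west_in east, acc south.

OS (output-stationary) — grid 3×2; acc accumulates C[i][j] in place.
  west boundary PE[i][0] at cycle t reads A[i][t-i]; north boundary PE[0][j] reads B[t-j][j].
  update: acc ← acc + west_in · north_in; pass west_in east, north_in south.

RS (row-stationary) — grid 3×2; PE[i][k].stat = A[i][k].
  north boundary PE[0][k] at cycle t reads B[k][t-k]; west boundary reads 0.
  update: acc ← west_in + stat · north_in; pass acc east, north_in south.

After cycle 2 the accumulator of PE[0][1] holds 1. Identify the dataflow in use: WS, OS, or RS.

Under WS (2×2), PE[0][1]:
  [0] (0,1) acc=0 (h:0 v:0)
  [1] (0,1) acc=5 (h:5 v:5)
  [2] (0,1) acc=1 (h:1 v:1)
Under OS (3×2), PE[0][1]:
  [0] (0,1) acc=0 (h:0 v:0)
  [1] (0,1) acc=5 (h:5 v:1)
  [2] (0,1) acc=54 (h:7 v:7)
Under RS (3×2), PE[0][1]:
  [0] (0,1) acc=0 (h:0 v:0)
  [1] (0,1) acc=29 (h:29 v:2)
  [2] (0,1) acc=54 (h:54 v:7)

dataflow = WS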